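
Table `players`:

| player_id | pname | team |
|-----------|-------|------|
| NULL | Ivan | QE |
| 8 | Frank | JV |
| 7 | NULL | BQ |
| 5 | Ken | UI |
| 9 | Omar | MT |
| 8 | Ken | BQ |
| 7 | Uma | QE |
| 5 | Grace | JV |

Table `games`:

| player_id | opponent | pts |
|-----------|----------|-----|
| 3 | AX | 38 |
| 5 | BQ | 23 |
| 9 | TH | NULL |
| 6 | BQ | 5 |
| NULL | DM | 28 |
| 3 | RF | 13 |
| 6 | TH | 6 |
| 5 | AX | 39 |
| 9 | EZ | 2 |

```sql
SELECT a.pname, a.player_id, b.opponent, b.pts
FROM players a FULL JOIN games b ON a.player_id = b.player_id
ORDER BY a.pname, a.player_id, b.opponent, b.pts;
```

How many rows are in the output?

16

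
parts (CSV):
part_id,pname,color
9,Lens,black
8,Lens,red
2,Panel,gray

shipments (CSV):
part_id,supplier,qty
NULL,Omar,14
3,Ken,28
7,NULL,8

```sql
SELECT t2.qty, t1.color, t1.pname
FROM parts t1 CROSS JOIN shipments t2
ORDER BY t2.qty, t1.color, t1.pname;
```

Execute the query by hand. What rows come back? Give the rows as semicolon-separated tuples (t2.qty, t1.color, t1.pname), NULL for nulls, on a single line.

(8, black, Lens); (8, gray, Panel); (8, red, Lens); (14, black, Lens); (14, gray, Panel); (14, red, Lens); (28, black, Lens); (28, gray, Panel); (28, red, Lens)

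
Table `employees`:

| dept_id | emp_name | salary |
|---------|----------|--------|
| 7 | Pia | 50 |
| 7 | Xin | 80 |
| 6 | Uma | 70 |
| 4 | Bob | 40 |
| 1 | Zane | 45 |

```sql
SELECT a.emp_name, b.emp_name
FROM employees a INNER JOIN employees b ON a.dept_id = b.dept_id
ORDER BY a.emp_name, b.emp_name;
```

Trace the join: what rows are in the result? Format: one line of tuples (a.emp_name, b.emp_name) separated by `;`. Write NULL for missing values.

(Bob, Bob); (Pia, Pia); (Pia, Xin); (Uma, Uma); (Xin, Pia); (Xin, Xin); (Zane, Zane)

INNER JOIN keeps only pairs where the ON condition holds.
Matching on a.dept_id = b.dept_id.
Matched pairs: 7.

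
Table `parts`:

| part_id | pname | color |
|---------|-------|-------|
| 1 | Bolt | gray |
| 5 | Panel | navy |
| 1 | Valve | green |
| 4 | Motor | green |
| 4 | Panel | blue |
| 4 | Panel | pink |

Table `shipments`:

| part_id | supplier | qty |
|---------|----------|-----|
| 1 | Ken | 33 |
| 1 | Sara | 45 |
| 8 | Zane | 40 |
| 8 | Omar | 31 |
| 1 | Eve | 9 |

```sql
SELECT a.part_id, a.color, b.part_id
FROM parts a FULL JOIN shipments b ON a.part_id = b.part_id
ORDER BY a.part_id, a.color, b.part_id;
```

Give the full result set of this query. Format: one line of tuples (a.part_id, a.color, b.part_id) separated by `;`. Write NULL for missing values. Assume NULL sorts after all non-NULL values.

(1, gray, 1); (1, gray, 1); (1, gray, 1); (1, green, 1); (1, green, 1); (1, green, 1); (4, blue, NULL); (4, green, NULL); (4, pink, NULL); (5, navy, NULL); (NULL, NULL, 8); (NULL, NULL, 8)

FULL OUTER JOIN keeps every row from both sides; unmatched rows get NULL for the other side's columns.
Matching on a.part_id = b.part_id.
- part_id=1: 3 matching b row(s), so 3 row(s) emitted.
- part_id=5: no b row matches, row kept with b columns NULL.
- part_id=1: 3 matching b row(s), so 3 row(s) emitted.
- part_id=4: no b row matches, row kept with b columns NULL.
- part_id=4: no b row matches, row kept with b columns NULL.
- part_id=4: no b row matches, row kept with b columns NULL.
- 2 b row(s) had no a match → kept, a columns NULL.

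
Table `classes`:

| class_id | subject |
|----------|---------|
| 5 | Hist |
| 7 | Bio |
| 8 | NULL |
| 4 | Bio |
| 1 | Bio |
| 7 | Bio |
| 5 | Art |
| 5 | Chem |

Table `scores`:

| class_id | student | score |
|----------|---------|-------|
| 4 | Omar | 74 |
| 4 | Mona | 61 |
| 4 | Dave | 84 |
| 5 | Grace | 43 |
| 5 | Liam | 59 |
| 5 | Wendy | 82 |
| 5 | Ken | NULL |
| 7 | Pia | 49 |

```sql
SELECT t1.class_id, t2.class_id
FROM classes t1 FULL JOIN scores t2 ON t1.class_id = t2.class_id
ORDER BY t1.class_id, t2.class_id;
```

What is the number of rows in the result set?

FULL OUTER JOIN keeps every row from both sides; unmatched rows get NULL for the other side's columns.
Matching on t1.class_id = t2.class_id.
Matched pairs: 17; unmatched t1 rows kept: 2; unmatched t2 rows kept: 0.
Total: 17 matched + 2 padded = 19 rows.

19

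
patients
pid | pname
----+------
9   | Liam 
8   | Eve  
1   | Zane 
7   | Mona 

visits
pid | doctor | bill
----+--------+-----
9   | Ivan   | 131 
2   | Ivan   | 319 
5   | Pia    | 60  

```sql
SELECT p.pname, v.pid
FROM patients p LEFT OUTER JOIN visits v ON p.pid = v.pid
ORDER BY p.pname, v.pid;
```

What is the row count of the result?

4

LEFT JOIN keeps every row from `patients`; unmatched rows get NULL for `visits`'s columns.
Matching on p.pid = v.pid.
Matched pairs: 1; unmatched p rows kept: 3.
Total: 1 matched + 3 padded = 4 rows.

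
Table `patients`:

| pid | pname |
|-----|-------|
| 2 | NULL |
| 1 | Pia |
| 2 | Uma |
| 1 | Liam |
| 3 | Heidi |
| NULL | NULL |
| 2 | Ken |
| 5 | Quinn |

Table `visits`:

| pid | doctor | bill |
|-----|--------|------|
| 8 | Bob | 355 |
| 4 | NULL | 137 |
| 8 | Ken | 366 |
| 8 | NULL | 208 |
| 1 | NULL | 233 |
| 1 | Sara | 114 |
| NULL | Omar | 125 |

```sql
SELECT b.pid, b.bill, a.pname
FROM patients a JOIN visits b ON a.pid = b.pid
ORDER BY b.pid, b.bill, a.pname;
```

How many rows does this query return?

4

INNER JOIN keeps only pairs where the ON condition holds.
Matching on a.pid = b.pid. A NULL in a compared column never satisfies the condition.
Matched pairs: 4.
Total: 4 rows.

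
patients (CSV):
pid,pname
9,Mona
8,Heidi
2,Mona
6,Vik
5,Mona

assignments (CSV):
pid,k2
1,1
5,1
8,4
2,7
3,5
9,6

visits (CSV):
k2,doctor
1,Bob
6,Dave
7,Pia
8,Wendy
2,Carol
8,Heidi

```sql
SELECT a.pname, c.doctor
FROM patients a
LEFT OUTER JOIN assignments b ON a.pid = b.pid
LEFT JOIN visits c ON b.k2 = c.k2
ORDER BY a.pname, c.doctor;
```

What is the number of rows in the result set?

5

Joins associate left-to-right: patients LEFT JOIN assignments on pid gives 5 intermediate row(s).
Then LEFT JOIN `visits c` on k2: each of those 5 rows is kept; rows whose b.k2 has no match in c get NULL for c's columns.
Result: 5 row(s).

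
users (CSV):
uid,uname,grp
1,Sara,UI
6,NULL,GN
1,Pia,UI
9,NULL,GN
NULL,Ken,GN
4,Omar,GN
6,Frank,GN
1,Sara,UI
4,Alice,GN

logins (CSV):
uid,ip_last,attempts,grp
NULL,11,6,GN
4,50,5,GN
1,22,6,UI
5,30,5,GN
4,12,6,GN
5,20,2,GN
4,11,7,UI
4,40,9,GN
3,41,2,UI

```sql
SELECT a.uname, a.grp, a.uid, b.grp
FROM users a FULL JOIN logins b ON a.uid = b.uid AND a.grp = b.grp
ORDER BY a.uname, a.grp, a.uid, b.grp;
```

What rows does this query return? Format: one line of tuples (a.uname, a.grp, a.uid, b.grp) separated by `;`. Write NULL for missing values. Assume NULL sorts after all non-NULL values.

FULL OUTER JOIN keeps every row from both sides; unmatched rows get NULL for the other side's columns.
Matching on a.uid = b.uid AND a.grp = b.grp. A NULL in a compared column never satisfies the condition.
- a row (uid=1, grp=UI): matches 1 b row(s) → 1 output row(s).
- a row (uid=6, grp=GN): no match → kept, b columns NULL.
- a row (uid=1, grp=UI): matches 1 b row(s) → 1 output row(s).
- a row (uid=9, grp=GN): no match → kept, b columns NULL.
- a row (uid=NULL, grp=GN): no match → kept, b columns NULL.
- a row (uid=4, grp=GN): matches 3 b row(s) → 3 output row(s).
- a row (uid=6, grp=GN): no match → kept, b columns NULL.
- a row (uid=1, grp=UI): matches 1 b row(s) → 1 output row(s).
- a row (uid=4, grp=GN): matches 3 b row(s) → 3 output row(s).
- 5 b row(s) had no a match → kept, a columns NULL.

(Alice, GN, 4, GN); (Alice, GN, 4, GN); (Alice, GN, 4, GN); (Frank, GN, 6, NULL); (Ken, GN, NULL, NULL); (Omar, GN, 4, GN); (Omar, GN, 4, GN); (Omar, GN, 4, GN); (Pia, UI, 1, UI); (Sara, UI, 1, UI); (Sara, UI, 1, UI); (NULL, GN, 6, NULL); (NULL, GN, 9, NULL); (NULL, NULL, NULL, GN); (NULL, NULL, NULL, GN); (NULL, NULL, NULL, GN); (NULL, NULL, NULL, UI); (NULL, NULL, NULL, UI)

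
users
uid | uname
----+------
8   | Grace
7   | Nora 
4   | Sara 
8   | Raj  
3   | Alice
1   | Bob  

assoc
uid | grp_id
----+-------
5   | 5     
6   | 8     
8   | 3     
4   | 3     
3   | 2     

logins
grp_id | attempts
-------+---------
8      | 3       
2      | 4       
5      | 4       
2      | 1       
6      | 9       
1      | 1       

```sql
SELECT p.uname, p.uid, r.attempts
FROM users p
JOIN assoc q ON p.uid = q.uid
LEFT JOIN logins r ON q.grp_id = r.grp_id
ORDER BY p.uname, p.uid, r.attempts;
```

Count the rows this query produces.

5

Evaluate left to right. First `users p INNER JOIN assoc q` on uid: 4 row(s).
Then LEFT JOIN `logins r` on grp_id: each of those 4 rows is kept; rows whose q.grp_id has no match in r get NULL for r's columns.
Result: 5 row(s).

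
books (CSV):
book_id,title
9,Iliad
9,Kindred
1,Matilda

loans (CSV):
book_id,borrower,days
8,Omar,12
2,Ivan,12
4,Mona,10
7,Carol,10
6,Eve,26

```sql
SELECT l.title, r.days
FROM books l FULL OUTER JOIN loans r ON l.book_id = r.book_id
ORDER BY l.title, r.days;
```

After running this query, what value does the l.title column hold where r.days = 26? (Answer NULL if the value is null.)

NULL

FULL OUTER JOIN keeps every row from both sides; unmatched rows get NULL for the other side's columns.
Matching on l.book_id = r.book_id.
Matched pairs: 0; unmatched l rows kept: 3; unmatched r rows kept: 5.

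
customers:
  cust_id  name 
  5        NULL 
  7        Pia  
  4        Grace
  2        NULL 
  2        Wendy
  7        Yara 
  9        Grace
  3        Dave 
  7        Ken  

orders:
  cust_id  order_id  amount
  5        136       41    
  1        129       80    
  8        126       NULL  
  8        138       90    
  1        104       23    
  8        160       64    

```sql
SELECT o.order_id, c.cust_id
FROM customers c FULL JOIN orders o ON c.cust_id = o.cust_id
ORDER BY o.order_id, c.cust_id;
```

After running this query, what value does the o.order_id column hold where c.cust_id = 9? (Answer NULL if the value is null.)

NULL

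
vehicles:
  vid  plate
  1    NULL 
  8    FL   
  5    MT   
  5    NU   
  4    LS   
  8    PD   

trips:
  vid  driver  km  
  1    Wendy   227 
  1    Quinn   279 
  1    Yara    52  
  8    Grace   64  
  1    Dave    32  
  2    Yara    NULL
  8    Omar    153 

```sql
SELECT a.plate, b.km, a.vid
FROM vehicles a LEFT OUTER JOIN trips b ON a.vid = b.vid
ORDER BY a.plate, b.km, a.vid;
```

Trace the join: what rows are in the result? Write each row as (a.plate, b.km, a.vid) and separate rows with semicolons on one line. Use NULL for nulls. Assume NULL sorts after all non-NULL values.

LEFT JOIN keeps every row from `vehicles`; unmatched rows get NULL for `trips`'s columns.
Matching on a.vid = b.vid.
- a row (vid=1): matches 4 b row(s) → 4 output row(s).
- a row (vid=8): matches 2 b row(s) → 2 output row(s).
- a row (vid=5): no match → kept, b columns NULL.
- a row (vid=5): no match → kept, b columns NULL.
- a row (vid=4): no match → kept, b columns NULL.
- a row (vid=8): matches 2 b row(s) → 2 output row(s).

(FL, 64, 8); (FL, 153, 8); (LS, NULL, 4); (MT, NULL, 5); (NU, NULL, 5); (PD, 64, 8); (PD, 153, 8); (NULL, 32, 1); (NULL, 52, 1); (NULL, 227, 1); (NULL, 279, 1)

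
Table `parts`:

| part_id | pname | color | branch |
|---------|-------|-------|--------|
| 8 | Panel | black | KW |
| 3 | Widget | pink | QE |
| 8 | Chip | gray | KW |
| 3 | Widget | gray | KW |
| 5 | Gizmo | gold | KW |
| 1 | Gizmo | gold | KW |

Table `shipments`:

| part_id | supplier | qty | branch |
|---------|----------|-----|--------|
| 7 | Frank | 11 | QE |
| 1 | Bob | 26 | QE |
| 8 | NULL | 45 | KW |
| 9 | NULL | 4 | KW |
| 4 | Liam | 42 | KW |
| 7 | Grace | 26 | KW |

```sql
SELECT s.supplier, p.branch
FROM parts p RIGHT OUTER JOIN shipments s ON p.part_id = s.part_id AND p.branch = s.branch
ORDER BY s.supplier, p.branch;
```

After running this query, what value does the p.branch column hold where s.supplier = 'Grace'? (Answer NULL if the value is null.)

RIGHT JOIN keeps every row from `shipments`; unmatched rows get NULL for `parts`'s columns.
Matching on p.part_id = s.part_id AND p.branch = s.branch.
- p (part_id=8, branch=KW) pairs with 1 row(s) of s.
- p (part_id=3, branch=QE) has no partner in s.
- p (part_id=8, branch=KW) pairs with 1 row(s) of s.
- p (part_id=3, branch=KW) has no partner in s.
- p (part_id=5, branch=KW) has no partner in s.
- p (part_id=1, branch=KW) has no partner in s.
- 5 row(s) from s found no p partner → padded with NULL.

NULL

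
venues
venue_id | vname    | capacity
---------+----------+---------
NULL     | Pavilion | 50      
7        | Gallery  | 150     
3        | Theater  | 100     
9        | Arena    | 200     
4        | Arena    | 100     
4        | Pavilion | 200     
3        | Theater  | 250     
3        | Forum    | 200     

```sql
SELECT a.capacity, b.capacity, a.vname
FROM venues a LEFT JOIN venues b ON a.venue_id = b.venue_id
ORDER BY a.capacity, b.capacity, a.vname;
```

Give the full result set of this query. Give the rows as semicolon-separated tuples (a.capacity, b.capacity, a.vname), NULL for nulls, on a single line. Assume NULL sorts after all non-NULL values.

LEFT JOIN keeps every row from `venues a`; unmatched rows get NULL for `venues b`'s columns.
Matching on a.venue_id = b.venue_id. A NULL in a compared column never satisfies the condition.
- venue_id=NULL: no b row matches, row kept with b columns NULL.
- venue_id=7: 1 matching b row(s), so 1 row(s) emitted.
- venue_id=3: 3 matching b row(s), so 3 row(s) emitted.
- venue_id=9: 1 matching b row(s), so 1 row(s) emitted.
- venue_id=4: 2 matching b row(s), so 2 row(s) emitted.
- venue_id=4: 2 matching b row(s), so 2 row(s) emitted.
- venue_id=3: 3 matching b row(s), so 3 row(s) emitted.
- venue_id=3: 3 matching b row(s), so 3 row(s) emitted.

(50, NULL, Pavilion); (100, 100, Arena); (100, 100, Theater); (100, 200, Arena); (100, 200, Theater); (100, 250, Theater); (150, 150, Gallery); (200, 100, Forum); (200, 100, Pavilion); (200, 200, Arena); (200, 200, Forum); (200, 200, Pavilion); (200, 250, Forum); (250, 100, Theater); (250, 200, Theater); (250, 250, Theater)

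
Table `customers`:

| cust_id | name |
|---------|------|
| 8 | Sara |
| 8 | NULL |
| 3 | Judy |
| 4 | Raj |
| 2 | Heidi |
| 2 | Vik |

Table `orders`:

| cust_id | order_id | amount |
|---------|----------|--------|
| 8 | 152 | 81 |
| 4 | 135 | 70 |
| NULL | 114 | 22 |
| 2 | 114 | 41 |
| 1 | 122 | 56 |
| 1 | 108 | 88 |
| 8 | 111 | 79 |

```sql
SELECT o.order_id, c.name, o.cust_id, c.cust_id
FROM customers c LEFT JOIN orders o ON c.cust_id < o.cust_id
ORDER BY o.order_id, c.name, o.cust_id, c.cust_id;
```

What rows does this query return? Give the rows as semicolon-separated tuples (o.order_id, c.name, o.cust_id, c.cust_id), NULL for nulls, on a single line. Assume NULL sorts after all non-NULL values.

LEFT JOIN keeps every row from `customers`; unmatched rows get NULL for `orders`'s columns.
Matching on c.cust_id < o.cust_id. A NULL in a compared column never satisfies the condition.
- c[0] cust_id=8 → no match; kept with NULLs on the o side.
- c[1] cust_id=8 → no match; kept with NULLs on the o side.
- c[2] cust_id=3 → 3 match(es) in o → 3 row(s).
- c[3] cust_id=4 → 2 match(es) in o → 2 row(s).
- c[4] cust_id=2 → 3 match(es) in o → 3 row(s).
- c[5] cust_id=2 → 3 match(es) in o → 3 row(s).

(111, Heidi, 8, 2); (111, Judy, 8, 3); (111, Raj, 8, 4); (111, Vik, 8, 2); (135, Heidi, 4, 2); (135, Judy, 4, 3); (135, Vik, 4, 2); (152, Heidi, 8, 2); (152, Judy, 8, 3); (152, Raj, 8, 4); (152, Vik, 8, 2); (NULL, Sara, NULL, 8); (NULL, NULL, NULL, 8)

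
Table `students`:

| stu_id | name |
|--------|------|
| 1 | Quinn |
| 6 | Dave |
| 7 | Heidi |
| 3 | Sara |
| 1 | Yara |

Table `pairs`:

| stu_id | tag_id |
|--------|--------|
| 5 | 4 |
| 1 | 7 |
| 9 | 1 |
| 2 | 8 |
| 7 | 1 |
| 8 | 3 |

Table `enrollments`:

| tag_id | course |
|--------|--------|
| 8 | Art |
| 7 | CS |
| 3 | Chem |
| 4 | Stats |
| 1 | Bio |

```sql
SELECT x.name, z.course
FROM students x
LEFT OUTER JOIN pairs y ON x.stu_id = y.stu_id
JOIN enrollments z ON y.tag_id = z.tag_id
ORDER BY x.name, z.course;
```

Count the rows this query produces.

3

Joins associate left-to-right: students LEFT JOIN pairs on stu_id gives 5 intermediate row(s).
Then INNER JOIN `enrollments z` on tag_id: keep only rows whose y.tag_id appears in z.
Result: 3 row(s).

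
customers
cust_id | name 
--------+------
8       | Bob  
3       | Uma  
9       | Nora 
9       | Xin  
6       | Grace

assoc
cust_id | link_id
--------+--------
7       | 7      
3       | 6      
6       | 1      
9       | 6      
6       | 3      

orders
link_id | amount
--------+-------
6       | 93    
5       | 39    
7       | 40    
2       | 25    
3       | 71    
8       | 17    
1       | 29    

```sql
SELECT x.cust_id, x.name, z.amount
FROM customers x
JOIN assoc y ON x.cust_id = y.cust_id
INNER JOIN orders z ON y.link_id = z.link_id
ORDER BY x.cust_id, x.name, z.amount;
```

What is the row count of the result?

Evaluate left to right. First `customers x INNER JOIN assoc y` on cust_id: 5 row(s).
Then INNER JOIN `orders z` on link_id: keep only rows whose y.link_id appears in z.
Result: 5 row(s).

5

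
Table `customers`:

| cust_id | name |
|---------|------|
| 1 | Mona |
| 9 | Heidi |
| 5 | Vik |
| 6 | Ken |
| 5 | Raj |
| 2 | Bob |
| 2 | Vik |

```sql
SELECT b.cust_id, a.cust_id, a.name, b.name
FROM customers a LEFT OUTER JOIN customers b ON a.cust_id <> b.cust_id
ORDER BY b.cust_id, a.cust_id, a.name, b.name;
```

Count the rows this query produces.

38

LEFT JOIN keeps every row from `customers a`; unmatched rows get NULL for `customers b`'s columns.
Matching on a.cust_id <> b.cust_id.
Matched pairs: 38; unmatched a rows kept: 0.
Total: 38 rows.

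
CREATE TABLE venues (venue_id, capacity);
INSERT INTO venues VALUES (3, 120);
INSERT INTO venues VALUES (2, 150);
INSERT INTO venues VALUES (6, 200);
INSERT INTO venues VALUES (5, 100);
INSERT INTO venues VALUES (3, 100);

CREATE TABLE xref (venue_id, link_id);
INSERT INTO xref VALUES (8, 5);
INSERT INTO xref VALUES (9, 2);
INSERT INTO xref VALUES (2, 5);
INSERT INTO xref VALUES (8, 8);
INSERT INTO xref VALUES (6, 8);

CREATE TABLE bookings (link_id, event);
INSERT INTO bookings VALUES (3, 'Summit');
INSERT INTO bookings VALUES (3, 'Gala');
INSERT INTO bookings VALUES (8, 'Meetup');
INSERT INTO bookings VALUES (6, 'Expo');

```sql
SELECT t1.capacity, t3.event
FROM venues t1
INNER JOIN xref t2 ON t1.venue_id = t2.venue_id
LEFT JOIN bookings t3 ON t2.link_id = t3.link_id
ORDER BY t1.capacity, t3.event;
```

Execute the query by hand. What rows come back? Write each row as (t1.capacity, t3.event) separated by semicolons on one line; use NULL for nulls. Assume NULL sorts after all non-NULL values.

(150, NULL); (200, Meetup)

Joins associate left-to-right: venues INNER JOIN xref on venue_id gives 2 intermediate row(s).
Then LEFT JOIN `bookings t3` on link_id: each of those 2 rows is kept; rows whose t2.link_id has no match in t3 get NULL for t3's columns.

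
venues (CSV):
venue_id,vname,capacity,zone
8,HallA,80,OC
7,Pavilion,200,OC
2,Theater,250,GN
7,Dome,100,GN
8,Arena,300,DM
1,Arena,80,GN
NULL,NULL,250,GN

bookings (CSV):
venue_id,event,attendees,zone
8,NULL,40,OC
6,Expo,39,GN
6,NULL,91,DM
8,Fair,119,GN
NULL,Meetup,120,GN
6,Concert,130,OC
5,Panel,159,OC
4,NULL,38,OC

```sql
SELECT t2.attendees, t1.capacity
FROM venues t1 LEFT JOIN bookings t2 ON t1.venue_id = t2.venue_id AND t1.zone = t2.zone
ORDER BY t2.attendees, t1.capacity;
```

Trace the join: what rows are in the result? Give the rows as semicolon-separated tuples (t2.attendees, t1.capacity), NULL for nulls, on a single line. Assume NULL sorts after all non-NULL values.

(40, 80); (NULL, 80); (NULL, 100); (NULL, 200); (NULL, 250); (NULL, 250); (NULL, 300)

LEFT JOIN keeps every row from `venues`; unmatched rows get NULL for `bookings`'s columns.
Matching on t1.venue_id = t2.venue_id AND t1.zone = t2.zone. A NULL in a compared column never satisfies the condition.
Matched pairs: 1; unmatched t1 rows kept: 6.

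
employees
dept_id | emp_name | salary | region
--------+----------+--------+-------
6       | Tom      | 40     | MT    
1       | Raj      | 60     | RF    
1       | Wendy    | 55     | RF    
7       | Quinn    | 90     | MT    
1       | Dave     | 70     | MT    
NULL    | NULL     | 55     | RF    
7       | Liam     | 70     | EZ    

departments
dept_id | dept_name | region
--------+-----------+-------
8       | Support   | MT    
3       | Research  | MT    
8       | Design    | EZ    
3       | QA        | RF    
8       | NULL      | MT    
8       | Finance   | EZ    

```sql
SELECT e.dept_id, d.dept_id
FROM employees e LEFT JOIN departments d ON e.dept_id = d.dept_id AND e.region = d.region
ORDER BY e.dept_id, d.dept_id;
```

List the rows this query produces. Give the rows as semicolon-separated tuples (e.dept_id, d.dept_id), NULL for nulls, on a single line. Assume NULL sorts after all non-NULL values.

(1, NULL); (1, NULL); (1, NULL); (6, NULL); (7, NULL); (7, NULL); (NULL, NULL)

LEFT JOIN keeps every row from `employees`; unmatched rows get NULL for `departments`'s columns.
Matching on e.dept_id = d.dept_id AND e.region = d.region. A NULL in a compared column never satisfies the condition.
- dept_id=6, region=MT: no d row matches, row kept with d columns NULL.
- dept_id=1, region=RF: no d row matches, row kept with d columns NULL.
- dept_id=1, region=RF: no d row matches, row kept with d columns NULL.
- dept_id=7, region=MT: no d row matches, row kept with d columns NULL.
- dept_id=1, region=MT: no d row matches, row kept with d columns NULL.
- dept_id=NULL, region=RF: no d row matches, row kept with d columns NULL.
- dept_id=7, region=EZ: no d row matches, row kept with d columns NULL.
After projecting and ordering:
e.dept_id | d.dept_id
1 | NULL
1 | NULL
1 | NULL
6 | NULL
7 | NULL
7 | NULL
NULL | NULL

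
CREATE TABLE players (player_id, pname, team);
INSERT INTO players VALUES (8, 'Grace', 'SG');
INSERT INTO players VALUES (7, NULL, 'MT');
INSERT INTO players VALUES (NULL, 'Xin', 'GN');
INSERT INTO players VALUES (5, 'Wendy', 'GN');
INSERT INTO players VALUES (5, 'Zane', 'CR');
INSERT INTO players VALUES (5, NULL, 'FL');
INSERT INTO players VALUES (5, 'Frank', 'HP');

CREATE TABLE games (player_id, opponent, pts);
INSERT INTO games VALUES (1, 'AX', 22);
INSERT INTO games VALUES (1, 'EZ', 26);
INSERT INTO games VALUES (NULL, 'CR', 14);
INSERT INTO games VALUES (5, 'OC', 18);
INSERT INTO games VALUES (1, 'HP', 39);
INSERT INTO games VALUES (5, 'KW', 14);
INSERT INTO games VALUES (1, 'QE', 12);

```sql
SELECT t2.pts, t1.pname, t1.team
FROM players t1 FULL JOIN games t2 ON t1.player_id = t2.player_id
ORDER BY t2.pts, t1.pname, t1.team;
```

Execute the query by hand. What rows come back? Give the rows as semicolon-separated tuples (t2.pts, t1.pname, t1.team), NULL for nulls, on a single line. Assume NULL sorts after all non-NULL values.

FULL OUTER JOIN keeps every row from both sides; unmatched rows get NULL for the other side's columns.
Matching on t1.player_id = t2.player_id. A NULL in a compared column never satisfies the condition.
- player_id=8: no t2 row matches, row kept with t2 columns NULL.
- player_id=7: no t2 row matches, row kept with t2 columns NULL.
- player_id=NULL: no t2 row matches, row kept with t2 columns NULL.
- player_id=5: 2 matching t2 row(s), so 2 row(s) emitted.
- player_id=5: 2 matching t2 row(s), so 2 row(s) emitted.
- player_id=5: 2 matching t2 row(s), so 2 row(s) emitted.
- player_id=5: 2 matching t2 row(s), so 2 row(s) emitted.
- 5 row(s) from t2 found no t1 partner → padded with NULL.

(12, NULL, NULL); (14, Frank, HP); (14, Wendy, GN); (14, Zane, CR); (14, NULL, FL); (14, NULL, NULL); (18, Frank, HP); (18, Wendy, GN); (18, Zane, CR); (18, NULL, FL); (22, NULL, NULL); (26, NULL, NULL); (39, NULL, NULL); (NULL, Grace, SG); (NULL, Xin, GN); (NULL, NULL, MT)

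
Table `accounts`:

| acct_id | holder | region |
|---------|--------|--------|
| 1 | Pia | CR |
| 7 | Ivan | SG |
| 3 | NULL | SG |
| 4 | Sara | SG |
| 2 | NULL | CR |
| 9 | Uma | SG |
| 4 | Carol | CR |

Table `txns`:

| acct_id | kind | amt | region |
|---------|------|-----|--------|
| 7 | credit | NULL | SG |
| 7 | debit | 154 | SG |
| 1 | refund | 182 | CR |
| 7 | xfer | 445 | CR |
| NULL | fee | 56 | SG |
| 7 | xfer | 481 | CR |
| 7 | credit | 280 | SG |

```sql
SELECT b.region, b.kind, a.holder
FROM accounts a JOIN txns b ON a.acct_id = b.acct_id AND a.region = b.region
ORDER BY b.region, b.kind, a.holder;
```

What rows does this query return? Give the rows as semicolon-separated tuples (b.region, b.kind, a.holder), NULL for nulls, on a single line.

(CR, refund, Pia); (SG, credit, Ivan); (SG, credit, Ivan); (SG, debit, Ivan)

INNER JOIN keeps only pairs where the ON condition holds.
Matching on a.acct_id = b.acct_id AND a.region = b.region. A NULL in a compared column never satisfies the condition.
- a[0] acct_id=1, region=CR → 1 match(es) in b → 1 row(s).
- a[1] acct_id=7, region=SG → 3 match(es) in b → 3 row(s).
- a[2] acct_id=3, region=SG → no match; dropped.
- a[3] acct_id=4, region=SG → no match; dropped.
- a[4] acct_id=2, region=CR → no match; dropped.
- a[5] acct_id=9, region=SG → no match; dropped.
- a[6] acct_id=4, region=CR → no match; dropped.
After projecting and ordering:
b.region | b.kind | a.holder
CR | refund | Pia
SG | credit | Ivan
SG | credit | Ivan
SG | debit | Ivan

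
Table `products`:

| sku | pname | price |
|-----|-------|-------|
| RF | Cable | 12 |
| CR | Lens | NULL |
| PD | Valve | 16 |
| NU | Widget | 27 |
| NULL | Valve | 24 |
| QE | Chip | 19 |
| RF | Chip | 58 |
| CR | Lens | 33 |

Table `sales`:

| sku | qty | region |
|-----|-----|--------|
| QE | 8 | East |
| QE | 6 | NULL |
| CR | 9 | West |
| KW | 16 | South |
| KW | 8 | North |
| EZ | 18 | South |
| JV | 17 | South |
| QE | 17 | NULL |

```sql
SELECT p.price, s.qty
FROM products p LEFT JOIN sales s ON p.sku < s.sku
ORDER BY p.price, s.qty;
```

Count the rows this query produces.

24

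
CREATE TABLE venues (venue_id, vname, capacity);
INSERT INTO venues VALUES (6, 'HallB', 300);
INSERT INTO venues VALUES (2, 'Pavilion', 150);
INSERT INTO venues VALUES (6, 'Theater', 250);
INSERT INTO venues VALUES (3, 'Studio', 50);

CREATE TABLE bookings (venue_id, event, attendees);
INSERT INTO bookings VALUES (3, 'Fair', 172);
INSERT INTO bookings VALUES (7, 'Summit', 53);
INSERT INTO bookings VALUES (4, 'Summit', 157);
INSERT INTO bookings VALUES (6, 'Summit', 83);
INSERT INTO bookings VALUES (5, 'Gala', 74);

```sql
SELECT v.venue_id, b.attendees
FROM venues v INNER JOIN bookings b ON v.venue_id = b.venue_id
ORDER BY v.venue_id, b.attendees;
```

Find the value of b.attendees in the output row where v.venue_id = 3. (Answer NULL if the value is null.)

172

INNER JOIN keeps only pairs where the ON condition holds.
Matching on v.venue_id = b.venue_id.
Matched pairs: 3.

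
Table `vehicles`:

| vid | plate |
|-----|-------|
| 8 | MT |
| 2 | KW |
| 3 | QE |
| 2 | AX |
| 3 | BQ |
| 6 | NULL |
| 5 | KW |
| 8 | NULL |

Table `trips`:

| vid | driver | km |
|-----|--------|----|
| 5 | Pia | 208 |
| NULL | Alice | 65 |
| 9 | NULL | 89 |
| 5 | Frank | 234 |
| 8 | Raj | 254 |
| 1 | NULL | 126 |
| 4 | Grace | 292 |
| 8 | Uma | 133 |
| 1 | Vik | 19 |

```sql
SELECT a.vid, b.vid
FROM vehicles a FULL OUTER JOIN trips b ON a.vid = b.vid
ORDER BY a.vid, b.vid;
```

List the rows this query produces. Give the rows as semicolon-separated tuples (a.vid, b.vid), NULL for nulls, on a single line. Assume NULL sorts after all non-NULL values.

FULL OUTER JOIN keeps every row from both sides; unmatched rows get NULL for the other side's columns.
Matching on a.vid = b.vid. A NULL in a compared column never satisfies the condition.
- a row (vid=8): matches 2 b row(s) → 2 output row(s).
- a row (vid=2): no match → kept, b columns NULL.
- a row (vid=3): no match → kept, b columns NULL.
- a row (vid=2): no match → kept, b columns NULL.
- a row (vid=3): no match → kept, b columns NULL.
- a row (vid=6): no match → kept, b columns NULL.
- a row (vid=5): matches 2 b row(s) → 2 output row(s).
- a row (vid=8): matches 2 b row(s) → 2 output row(s).
- 5 b row(s) had no a match → kept, a columns NULL.

(2, NULL); (2, NULL); (3, NULL); (3, NULL); (5, 5); (5, 5); (6, NULL); (8, 8); (8, 8); (8, 8); (8, 8); (NULL, 1); (NULL, 1); (NULL, 4); (NULL, 9); (NULL, NULL)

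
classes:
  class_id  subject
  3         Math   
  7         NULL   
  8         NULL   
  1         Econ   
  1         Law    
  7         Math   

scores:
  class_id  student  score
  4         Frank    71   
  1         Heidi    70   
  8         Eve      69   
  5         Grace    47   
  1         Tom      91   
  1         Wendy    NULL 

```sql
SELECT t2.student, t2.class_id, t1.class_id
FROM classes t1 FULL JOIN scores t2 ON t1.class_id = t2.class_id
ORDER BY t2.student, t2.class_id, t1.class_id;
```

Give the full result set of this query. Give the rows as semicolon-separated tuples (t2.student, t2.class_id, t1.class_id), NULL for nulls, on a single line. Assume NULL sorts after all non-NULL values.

(Eve, 8, 8); (Frank, 4, NULL); (Grace, 5, NULL); (Heidi, 1, 1); (Heidi, 1, 1); (Tom, 1, 1); (Tom, 1, 1); (Wendy, 1, 1); (Wendy, 1, 1); (NULL, NULL, 3); (NULL, NULL, 7); (NULL, NULL, 7)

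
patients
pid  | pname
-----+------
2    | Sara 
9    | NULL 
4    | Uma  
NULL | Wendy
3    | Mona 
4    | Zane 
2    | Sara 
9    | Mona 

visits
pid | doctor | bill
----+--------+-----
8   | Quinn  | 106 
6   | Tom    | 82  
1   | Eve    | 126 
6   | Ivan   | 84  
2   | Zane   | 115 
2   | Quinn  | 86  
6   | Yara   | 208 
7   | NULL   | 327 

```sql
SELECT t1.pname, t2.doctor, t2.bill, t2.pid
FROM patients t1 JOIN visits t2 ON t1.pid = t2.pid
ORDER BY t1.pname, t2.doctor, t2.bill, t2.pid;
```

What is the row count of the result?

4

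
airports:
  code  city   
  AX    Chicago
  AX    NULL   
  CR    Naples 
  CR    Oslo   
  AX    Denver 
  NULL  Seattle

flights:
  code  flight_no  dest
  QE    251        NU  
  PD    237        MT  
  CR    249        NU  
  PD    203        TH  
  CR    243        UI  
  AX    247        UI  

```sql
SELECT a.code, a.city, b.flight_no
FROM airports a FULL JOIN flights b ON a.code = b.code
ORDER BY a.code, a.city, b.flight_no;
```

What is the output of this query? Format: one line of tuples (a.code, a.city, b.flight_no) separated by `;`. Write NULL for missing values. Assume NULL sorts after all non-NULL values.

(AX, Chicago, 247); (AX, Denver, 247); (AX, NULL, 247); (CR, Naples, 243); (CR, Naples, 249); (CR, Oslo, 243); (CR, Oslo, 249); (NULL, Seattle, NULL); (NULL, NULL, 203); (NULL, NULL, 237); (NULL, NULL, 251)

FULL OUTER JOIN keeps every row from both sides; unmatched rows get NULL for the other side's columns.
Matching on a.code = b.code. A NULL in a compared column never satisfies the condition.
Matched pairs: 7; unmatched a rows kept: 1; unmatched b rows kept: 3.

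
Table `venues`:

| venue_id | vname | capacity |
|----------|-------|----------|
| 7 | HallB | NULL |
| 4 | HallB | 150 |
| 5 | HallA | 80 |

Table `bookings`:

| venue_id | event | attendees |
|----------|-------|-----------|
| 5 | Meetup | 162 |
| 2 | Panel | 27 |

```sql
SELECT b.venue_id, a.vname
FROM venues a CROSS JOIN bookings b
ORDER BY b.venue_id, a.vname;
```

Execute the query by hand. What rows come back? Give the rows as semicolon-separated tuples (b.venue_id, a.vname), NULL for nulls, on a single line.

CROSS JOIN pairs every row of `venues` with every row of `bookings`: 3 × 2 = 6 rows.

(2, HallA); (2, HallB); (2, HallB); (5, HallA); (5, HallB); (5, HallB)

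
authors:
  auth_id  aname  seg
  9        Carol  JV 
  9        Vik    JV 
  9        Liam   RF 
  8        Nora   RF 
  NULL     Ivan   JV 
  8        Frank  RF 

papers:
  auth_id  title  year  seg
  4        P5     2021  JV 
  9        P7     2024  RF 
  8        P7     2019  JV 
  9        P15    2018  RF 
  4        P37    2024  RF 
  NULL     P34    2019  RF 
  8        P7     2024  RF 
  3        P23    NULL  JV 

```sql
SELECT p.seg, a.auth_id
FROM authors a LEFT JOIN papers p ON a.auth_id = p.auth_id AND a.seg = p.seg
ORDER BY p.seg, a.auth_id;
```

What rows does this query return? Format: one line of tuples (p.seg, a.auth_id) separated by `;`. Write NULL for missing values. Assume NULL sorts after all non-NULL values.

LEFT JOIN keeps every row from `authors`; unmatched rows get NULL for `papers`'s columns.
Matching on a.auth_id = p.auth_id AND a.seg = p.seg. A NULL in a compared column never satisfies the condition.
Matched pairs: 4; unmatched a rows kept: 3.

(RF, 8); (RF, 8); (RF, 9); (RF, 9); (NULL, 9); (NULL, 9); (NULL, NULL)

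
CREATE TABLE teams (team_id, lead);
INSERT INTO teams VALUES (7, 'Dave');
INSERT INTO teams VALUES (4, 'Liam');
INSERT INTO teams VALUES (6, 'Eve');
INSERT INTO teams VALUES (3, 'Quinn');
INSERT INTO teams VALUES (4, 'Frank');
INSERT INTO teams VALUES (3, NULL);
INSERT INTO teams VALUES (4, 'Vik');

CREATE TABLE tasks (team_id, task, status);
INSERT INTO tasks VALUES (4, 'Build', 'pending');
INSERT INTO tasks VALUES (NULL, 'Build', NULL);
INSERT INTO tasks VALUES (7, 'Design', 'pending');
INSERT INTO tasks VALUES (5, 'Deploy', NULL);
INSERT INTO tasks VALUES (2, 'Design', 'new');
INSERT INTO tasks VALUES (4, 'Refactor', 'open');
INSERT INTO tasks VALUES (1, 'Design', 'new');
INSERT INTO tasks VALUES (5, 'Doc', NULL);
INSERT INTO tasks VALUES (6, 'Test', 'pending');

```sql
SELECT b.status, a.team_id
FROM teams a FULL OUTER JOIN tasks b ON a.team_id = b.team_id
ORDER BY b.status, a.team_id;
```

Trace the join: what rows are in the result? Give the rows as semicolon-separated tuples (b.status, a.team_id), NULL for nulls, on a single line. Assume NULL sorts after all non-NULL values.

(new, NULL); (new, NULL); (open, 4); (open, 4); (open, 4); (pending, 4); (pending, 4); (pending, 4); (pending, 6); (pending, 7); (NULL, 3); (NULL, 3); (NULL, NULL); (NULL, NULL); (NULL, NULL)

FULL OUTER JOIN keeps every row from both sides; unmatched rows get NULL for the other side's columns.
Matching on a.team_id = b.team_id. A NULL in a compared column never satisfies the condition.
Matched pairs: 8; unmatched a rows kept: 2; unmatched b rows kept: 5.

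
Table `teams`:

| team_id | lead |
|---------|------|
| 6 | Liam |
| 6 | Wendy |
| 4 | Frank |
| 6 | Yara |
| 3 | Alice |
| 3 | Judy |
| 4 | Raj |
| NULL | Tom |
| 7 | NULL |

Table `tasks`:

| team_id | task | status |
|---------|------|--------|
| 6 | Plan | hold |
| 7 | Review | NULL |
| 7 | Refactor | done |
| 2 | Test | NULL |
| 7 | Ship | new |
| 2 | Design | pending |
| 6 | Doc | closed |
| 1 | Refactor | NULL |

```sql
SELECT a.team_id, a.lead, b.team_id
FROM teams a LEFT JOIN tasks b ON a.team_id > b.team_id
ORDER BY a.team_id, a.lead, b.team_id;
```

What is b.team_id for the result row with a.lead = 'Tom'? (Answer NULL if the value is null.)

LEFT JOIN keeps every row from `teams`; unmatched rows get NULL for `tasks`'s columns.
Matching on a.team_id > b.team_id. A NULL in a compared column never satisfies the condition.
- team_id=6: 3 matching b row(s), so 3 row(s) emitted.
- team_id=6: 3 matching b row(s), so 3 row(s) emitted.
- team_id=4: 3 matching b row(s), so 3 row(s) emitted.
- team_id=6: 3 matching b row(s), so 3 row(s) emitted.
- team_id=3: 3 matching b row(s), so 3 row(s) emitted.
- team_id=3: 3 matching b row(s), so 3 row(s) emitted.
- team_id=4: 3 matching b row(s), so 3 row(s) emitted.
- team_id=NULL: no b row matches, row kept with b columns NULL.
- team_id=7: 5 matching b row(s), so 5 row(s) emitted.

NULL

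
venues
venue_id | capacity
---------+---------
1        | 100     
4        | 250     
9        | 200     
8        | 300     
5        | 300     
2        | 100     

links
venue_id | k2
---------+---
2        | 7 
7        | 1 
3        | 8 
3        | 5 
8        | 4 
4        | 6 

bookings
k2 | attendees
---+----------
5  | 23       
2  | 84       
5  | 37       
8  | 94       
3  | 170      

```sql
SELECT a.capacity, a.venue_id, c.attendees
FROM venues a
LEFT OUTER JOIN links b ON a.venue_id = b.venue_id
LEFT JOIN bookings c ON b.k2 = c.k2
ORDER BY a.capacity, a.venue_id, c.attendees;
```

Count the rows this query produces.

6

Evaluate left to right. First `venues a LEFT JOIN links b` on venue_id: 6 row(s).
Then LEFT JOIN `bookings c` on k2: each of those 6 rows is kept; rows whose b.k2 has no match in c get NULL for c's columns.
Result: 6 row(s).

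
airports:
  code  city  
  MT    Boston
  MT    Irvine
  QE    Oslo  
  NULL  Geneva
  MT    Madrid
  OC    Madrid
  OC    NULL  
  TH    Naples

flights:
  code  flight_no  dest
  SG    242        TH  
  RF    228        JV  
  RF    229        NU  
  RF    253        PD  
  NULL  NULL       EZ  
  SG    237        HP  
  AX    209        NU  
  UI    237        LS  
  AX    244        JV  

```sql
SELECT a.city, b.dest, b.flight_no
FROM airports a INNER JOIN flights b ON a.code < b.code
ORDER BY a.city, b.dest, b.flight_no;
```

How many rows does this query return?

INNER JOIN keeps only pairs where the ON condition holds.
Matching on a.code < b.code. A NULL in a compared column never satisfies the condition.
- a row (code=MT): matches 6 b row(s) → 6 output row(s).
- a row (code=MT): matches 6 b row(s) → 6 output row(s).
- a row (code=QE): matches 6 b row(s) → 6 output row(s).
- a row (code=NULL): no match → dropped.
- a row (code=MT): matches 6 b row(s) → 6 output row(s).
- a row (code=OC): matches 6 b row(s) → 6 output row(s).
- a row (code=OC): matches 6 b row(s) → 6 output row(s).
- a row (code=TH): matches 1 b row(s) → 1 output row(s).
Total: 37 rows.

37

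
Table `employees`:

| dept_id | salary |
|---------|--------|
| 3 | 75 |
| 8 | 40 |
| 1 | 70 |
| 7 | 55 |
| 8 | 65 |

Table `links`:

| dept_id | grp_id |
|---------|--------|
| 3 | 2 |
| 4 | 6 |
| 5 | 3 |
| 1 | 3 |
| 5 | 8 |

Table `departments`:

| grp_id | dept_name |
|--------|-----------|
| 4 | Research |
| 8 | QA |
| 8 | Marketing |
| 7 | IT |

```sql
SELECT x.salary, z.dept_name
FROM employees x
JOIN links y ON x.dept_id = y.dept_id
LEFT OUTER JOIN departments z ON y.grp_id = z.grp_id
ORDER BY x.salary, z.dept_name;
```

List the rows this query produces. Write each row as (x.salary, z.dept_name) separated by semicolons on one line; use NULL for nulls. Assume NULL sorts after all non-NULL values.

(70, NULL); (75, NULL)

Evaluate left to right. First `employees x INNER JOIN links y` on dept_id: 2 row(s).
Then LEFT JOIN `departments z` on grp_id: each of those 2 rows is kept; rows whose y.grp_id has no match in z get NULL for z's columns.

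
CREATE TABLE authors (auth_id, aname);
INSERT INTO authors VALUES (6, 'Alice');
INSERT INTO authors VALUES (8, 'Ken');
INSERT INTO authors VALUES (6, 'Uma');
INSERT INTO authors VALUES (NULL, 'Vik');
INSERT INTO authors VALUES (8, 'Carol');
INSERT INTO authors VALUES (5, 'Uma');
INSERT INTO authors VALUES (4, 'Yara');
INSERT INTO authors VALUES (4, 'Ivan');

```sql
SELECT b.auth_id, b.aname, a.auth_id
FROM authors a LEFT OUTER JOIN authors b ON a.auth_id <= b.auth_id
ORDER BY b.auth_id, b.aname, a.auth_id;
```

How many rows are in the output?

32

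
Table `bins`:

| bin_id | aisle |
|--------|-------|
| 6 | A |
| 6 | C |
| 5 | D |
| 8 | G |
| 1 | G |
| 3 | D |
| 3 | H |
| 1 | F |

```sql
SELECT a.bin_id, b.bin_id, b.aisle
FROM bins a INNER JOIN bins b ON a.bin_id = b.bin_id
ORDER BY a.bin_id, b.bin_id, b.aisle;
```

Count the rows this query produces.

INNER JOIN keeps only pairs where the ON condition holds.
Matching on a.bin_id = b.bin_id.
Matched pairs: 14.
Total: 14 rows.

14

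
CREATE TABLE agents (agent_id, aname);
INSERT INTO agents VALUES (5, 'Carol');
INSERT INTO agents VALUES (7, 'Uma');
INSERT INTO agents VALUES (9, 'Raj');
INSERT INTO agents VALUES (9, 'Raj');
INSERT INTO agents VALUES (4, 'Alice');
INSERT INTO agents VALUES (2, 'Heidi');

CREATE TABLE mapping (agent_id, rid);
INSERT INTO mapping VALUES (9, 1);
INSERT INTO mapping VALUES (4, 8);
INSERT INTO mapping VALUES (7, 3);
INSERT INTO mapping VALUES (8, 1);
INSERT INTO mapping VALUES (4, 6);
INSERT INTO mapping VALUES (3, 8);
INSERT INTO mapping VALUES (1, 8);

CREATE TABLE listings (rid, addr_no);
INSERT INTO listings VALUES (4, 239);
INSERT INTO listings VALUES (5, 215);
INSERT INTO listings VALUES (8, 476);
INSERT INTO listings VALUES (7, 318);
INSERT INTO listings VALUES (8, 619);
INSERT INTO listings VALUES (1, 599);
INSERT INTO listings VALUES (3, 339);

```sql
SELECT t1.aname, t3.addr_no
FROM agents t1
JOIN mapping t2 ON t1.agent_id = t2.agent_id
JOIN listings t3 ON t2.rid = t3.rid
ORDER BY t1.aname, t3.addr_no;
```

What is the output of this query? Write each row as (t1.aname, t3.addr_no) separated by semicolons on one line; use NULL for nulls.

Joins associate left-to-right: agents INNER JOIN mapping on agent_id gives 5 intermediate row(s).
Then INNER JOIN `listings t3` on rid: keep only rows whose t2.rid appears in t3.

(Alice, 476); (Alice, 619); (Raj, 599); (Raj, 599); (Uma, 339)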